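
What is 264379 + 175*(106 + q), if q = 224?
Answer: 322129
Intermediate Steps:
264379 + 175*(106 + q) = 264379 + 175*(106 + 224) = 264379 + 175*330 = 264379 + 57750 = 322129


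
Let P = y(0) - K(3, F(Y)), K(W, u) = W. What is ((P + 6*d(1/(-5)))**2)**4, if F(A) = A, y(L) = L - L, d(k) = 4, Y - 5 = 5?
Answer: 37822859361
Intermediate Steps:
Y = 10 (Y = 5 + 5 = 10)
y(L) = 0
P = -3 (P = 0 - 1*3 = 0 - 3 = -3)
((P + 6*d(1/(-5)))**2)**4 = ((-3 + 6*4)**2)**4 = ((-3 + 24)**2)**4 = (21**2)**4 = 441**4 = 37822859361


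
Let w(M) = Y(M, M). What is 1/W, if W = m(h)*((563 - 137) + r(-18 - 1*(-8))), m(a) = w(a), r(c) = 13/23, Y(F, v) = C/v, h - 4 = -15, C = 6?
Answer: -253/58866 ≈ -0.0042979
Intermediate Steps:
h = -11 (h = 4 - 15 = -11)
Y(F, v) = 6/v
w(M) = 6/M
r(c) = 13/23 (r(c) = 13*(1/23) = 13/23)
m(a) = 6/a
W = -58866/253 (W = (6/(-11))*((563 - 137) + 13/23) = (6*(-1/11))*(426 + 13/23) = -6/11*9811/23 = -58866/253 ≈ -232.67)
1/W = 1/(-58866/253) = -253/58866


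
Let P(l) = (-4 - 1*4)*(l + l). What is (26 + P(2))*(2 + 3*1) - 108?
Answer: -138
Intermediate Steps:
P(l) = -16*l (P(l) = (-4 - 4)*(2*l) = -16*l)
(26 + P(2))*(2 + 3*1) - 108 = (26 - 16*2)*(2 + 3*1) - 108 = (26 - 32)*(2 + 3) - 108 = -6*5 - 108 = -30 - 108 = -138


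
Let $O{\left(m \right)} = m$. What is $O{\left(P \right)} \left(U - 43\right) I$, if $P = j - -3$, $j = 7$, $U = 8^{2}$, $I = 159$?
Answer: $33390$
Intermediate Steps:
$U = 64$
$P = 10$ ($P = 7 - -3 = 7 + 3 = 10$)
$O{\left(P \right)} \left(U - 43\right) I = 10 \left(64 - 43\right) 159 = 10 \cdot 21 \cdot 159 = 210 \cdot 159 = 33390$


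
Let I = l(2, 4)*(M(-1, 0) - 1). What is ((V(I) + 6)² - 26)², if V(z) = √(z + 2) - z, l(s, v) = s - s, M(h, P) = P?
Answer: 432 + 288*√2 ≈ 839.29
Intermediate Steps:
l(s, v) = 0
I = 0 (I = 0*(0 - 1) = 0*(-1) = 0)
V(z) = √(2 + z) - z
((V(I) + 6)² - 26)² = (((√(2 + 0) - 1*0) + 6)² - 26)² = (((√2 + 0) + 6)² - 26)² = ((√2 + 6)² - 26)² = ((6 + √2)² - 26)² = (-26 + (6 + √2)²)²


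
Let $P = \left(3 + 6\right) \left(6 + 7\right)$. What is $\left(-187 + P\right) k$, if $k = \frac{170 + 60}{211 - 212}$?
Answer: $16100$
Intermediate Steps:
$k = -230$ ($k = \frac{230}{-1} = 230 \left(-1\right) = -230$)
$P = 117$ ($P = 9 \cdot 13 = 117$)
$\left(-187 + P\right) k = \left(-187 + 117\right) \left(-230\right) = \left(-70\right) \left(-230\right) = 16100$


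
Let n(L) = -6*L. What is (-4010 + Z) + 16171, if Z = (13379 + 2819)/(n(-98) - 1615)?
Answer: 959473/79 ≈ 12145.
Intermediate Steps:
Z = -1246/79 (Z = (13379 + 2819)/(-6*(-98) - 1615) = 16198/(588 - 1615) = 16198/(-1027) = 16198*(-1/1027) = -1246/79 ≈ -15.772)
(-4010 + Z) + 16171 = (-4010 - 1246/79) + 16171 = -318036/79 + 16171 = 959473/79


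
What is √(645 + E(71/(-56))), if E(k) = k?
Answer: √504686/28 ≈ 25.372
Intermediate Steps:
√(645 + E(71/(-56))) = √(645 + 71/(-56)) = √(645 + 71*(-1/56)) = √(645 - 71/56) = √(36049/56) = √504686/28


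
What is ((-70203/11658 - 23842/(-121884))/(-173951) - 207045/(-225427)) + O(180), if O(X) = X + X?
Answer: 119702566267602861409/331660941263764683 ≈ 360.92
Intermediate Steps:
O(X) = 2*X
((-70203/11658 - 23842/(-121884))/(-173951) - 207045/(-225427)) + O(180) = ((-70203/11658 - 23842/(-121884))/(-173951) - 207045/(-225427)) + 2*180 = ((-70203*1/11658 - 23842*(-1/121884))*(-1/173951) - 207045*(-1/225427)) + 360 = ((-23401/3886 + 1703/8706)*(-1/173951) + 207045/225427) + 360 = (-49277812/8457879*(-1/173951) + 207045/225427) + 360 = (49277812/1471256509929 + 207045/225427) + 360 = 304627412647575529/331660941263764683 + 360 = 119702566267602861409/331660941263764683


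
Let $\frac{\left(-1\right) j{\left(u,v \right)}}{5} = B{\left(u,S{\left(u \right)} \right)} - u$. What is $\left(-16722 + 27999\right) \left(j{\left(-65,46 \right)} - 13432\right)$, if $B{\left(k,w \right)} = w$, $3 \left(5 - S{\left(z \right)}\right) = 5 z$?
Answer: $-161527989$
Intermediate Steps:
$S{\left(z \right)} = 5 - \frac{5 z}{3}$
$j{\left(u,v \right)} = -25 + \frac{40 u}{3}$ ($j{\left(u,v \right)} = - 5 \left(\left(5 - \frac{5 u}{3}\right) - u\right) = - 5 \left(5 - \frac{8 u}{3}\right) = -25 + \frac{40 u}{3}$)
$\left(-16722 + 27999\right) \left(j{\left(-65,46 \right)} - 13432\right) = \left(-16722 + 27999\right) \left(\left(-25 + \frac{40}{3} \left(-65\right)\right) - 13432\right) = 11277 \left(\left(-25 - \frac{2600}{3}\right) - 13432\right) = 11277 \left(- \frac{2675}{3} - 13432\right) = 11277 \left(- \frac{42971}{3}\right) = -161527989$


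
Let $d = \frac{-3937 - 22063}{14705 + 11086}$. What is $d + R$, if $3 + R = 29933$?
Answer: $\frac{771898630}{25791} \approx 29929.0$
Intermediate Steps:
$d = - \frac{26000}{25791} \approx -1.0081$
$R = 29930$ ($R = -3 + 29933 = 29930$)
$d + R = - \frac{26000}{25791} + 29930 = \frac{771898630}{25791}$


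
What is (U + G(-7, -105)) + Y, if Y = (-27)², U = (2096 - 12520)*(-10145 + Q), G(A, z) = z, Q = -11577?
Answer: 226430752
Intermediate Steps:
U = 226430128 (U = (2096 - 12520)*(-10145 - 11577) = -10424*(-21722) = 226430128)
Y = 729
(U + G(-7, -105)) + Y = (226430128 - 105) + 729 = 226430023 + 729 = 226430752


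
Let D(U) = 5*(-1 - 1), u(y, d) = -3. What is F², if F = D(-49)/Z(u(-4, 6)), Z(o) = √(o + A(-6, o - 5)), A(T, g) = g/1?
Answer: -100/11 ≈ -9.0909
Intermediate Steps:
A(T, g) = g (A(T, g) = g*1 = g)
Z(o) = √(-5 + 2*o) (Z(o) = √(o + (o - 5)) = √(o + (-5 + o)) = √(-5 + 2*o))
D(U) = -10 (D(U) = 5*(-2) = -10)
F = 10*I*√11/11 (F = -10/√(-5 + 2*(-3)) = -10/√(-5 - 6) = -10*(-I*√11/11) = -(-10)*I*√11/11 = 10*I*√11/11 ≈ 3.0151*I)
F² = (10*I*√11/11)² = -100/11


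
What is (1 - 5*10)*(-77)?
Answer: 3773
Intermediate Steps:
(1 - 5*10)*(-77) = (1 - 50)*(-77) = -49*(-77) = 3773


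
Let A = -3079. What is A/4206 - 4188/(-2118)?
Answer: 1848901/1484718 ≈ 1.2453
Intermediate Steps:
A/4206 - 4188/(-2118) = -3079/4206 - 4188/(-2118) = -3079*1/4206 - 4188*(-1/2118) = -3079/4206 + 698/353 = 1848901/1484718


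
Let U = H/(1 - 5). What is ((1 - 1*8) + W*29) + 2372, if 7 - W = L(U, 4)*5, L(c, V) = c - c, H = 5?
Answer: 2568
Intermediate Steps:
U = -5/4 (U = 5/(1 - 5) = 5/(-4) = 5*(-1/4) = -5/4 ≈ -1.2500)
L(c, V) = 0
W = 7 (W = 7 - 0*5 = 7 - 1*0 = 7 + 0 = 7)
((1 - 1*8) + W*29) + 2372 = ((1 - 1*8) + 7*29) + 2372 = ((1 - 8) + 203) + 2372 = (-7 + 203) + 2372 = 196 + 2372 = 2568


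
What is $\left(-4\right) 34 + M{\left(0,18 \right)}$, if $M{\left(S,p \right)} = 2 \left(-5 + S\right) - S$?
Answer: $-146$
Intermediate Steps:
$M{\left(S,p \right)} = -10 + S$ ($M{\left(S,p \right)} = \left(-10 + 2 S\right) - S = -10 + S$)
$\left(-4\right) 34 + M{\left(0,18 \right)} = \left(-4\right) 34 + \left(-10 + 0\right) = -136 - 10 = -146$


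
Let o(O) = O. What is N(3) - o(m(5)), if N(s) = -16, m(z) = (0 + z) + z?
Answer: -26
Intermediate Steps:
m(z) = 2*z (m(z) = z + z = 2*z)
N(3) - o(m(5)) = -16 - 2*5 = -16 - 1*10 = -16 - 10 = -26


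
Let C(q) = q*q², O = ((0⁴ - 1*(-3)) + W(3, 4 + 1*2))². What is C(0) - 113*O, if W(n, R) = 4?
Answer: -5537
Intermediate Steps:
O = 49 (O = ((0⁴ - 1*(-3)) + 4)² = ((0 + 3) + 4)² = (3 + 4)² = 7² = 49)
C(q) = q³
C(0) - 113*O = 0³ - 113*49 = 0 - 5537 = -5537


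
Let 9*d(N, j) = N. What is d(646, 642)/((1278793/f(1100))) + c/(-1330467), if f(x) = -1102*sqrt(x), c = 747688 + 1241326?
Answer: -1989014/1330467 - 7118920*sqrt(11)/11509137 ≈ -3.5465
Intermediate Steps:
c = 1989014
d(N, j) = N/9
d(646, 642)/((1278793/f(1100))) + c/(-1330467) = ((1/9)*646)/((1278793/((-11020*sqrt(11))))) + 1989014/(-1330467) = 646/(9*((1278793/((-11020*sqrt(11)))))) + 1989014*(-1/1330467) = 646/(9*((1278793/((-11020*sqrt(11)))))) - 1989014/1330467 = 646/(9*((1278793*(-sqrt(11)/121220)))) - 1989014/1330467 = 646/(9*((-1278793*sqrt(11)/121220))) - 1989014/1330467 = 646*(-11020*sqrt(11)/1278793)/9 - 1989014/1330467 = -7118920*sqrt(11)/11509137 - 1989014/1330467 = -1989014/1330467 - 7118920*sqrt(11)/11509137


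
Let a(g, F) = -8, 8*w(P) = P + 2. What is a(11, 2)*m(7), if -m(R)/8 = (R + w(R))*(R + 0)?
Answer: 3640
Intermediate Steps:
w(P) = ¼ + P/8 (w(P) = (P + 2)/8 = (2 + P)/8 = ¼ + P/8)
m(R) = -8*R*(¼ + 9*R/8) (m(R) = -8*(R + (¼ + R/8))*(R + 0) = -8*(¼ + 9*R/8)*R = -8*R*(¼ + 9*R/8))
a(11, 2)*m(7) = -(-8)*7*(2 + 9*7) = -(-8)*7*(2 + 63) = -(-8)*7*65 = -8*(-455) = 3640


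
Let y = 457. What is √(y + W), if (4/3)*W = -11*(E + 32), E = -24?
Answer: √391 ≈ 19.774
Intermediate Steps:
W = -66 (W = 3*(-11*(-24 + 32))/4 = 3*(-11*8)/4 = (¾)*(-88) = -66)
√(y + W) = √(457 - 66) = √391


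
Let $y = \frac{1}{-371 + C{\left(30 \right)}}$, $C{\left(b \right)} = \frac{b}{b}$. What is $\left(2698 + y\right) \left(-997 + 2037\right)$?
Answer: $\frac{103818936}{37} \approx 2.8059 \cdot 10^{6}$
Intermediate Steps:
$C{\left(b \right)} = 1$
$y = - \frac{1}{370}$ ($y = \frac{1}{-371 + 1} = \frac{1}{-370} = - \frac{1}{370} \approx -0.0027027$)
$\left(2698 + y\right) \left(-997 + 2037\right) = \left(2698 - \frac{1}{370}\right) \left(-997 + 2037\right) = \frac{998259}{370} \cdot 1040 = \frac{103818936}{37}$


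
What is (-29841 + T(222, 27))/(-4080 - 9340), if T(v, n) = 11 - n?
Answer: 29857/13420 ≈ 2.2248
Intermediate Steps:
(-29841 + T(222, 27))/(-4080 - 9340) = (-29841 + (11 - 1*27))/(-4080 - 9340) = (-29841 + (11 - 27))/(-13420) = (-29841 - 16)*(-1/13420) = -29857*(-1/13420) = 29857/13420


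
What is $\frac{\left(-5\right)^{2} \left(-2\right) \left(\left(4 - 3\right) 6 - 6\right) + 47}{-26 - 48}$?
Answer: $- \frac{47}{74} \approx -0.63513$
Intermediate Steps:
$\frac{\left(-5\right)^{2} \left(-2\right) \left(\left(4 - 3\right) 6 - 6\right) + 47}{-26 - 48} = \frac{25 \left(-2\right) \left(1 \cdot 6 - 6\right) + 47}{-74} = \left(- 50 \left(6 - 6\right) + 47\right) \left(- \frac{1}{74}\right) = \left(\left(-50\right) 0 + 47\right) \left(- \frac{1}{74}\right) = \left(0 + 47\right) \left(- \frac{1}{74}\right) = 47 \left(- \frac{1}{74}\right) = - \frac{47}{74}$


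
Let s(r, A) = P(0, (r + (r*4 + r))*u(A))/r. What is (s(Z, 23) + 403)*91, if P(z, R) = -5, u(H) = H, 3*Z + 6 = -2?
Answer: 294749/8 ≈ 36844.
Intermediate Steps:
Z = -8/3 (Z = -2 + (1/3)*(-2) = -2 - 2/3 = -8/3 ≈ -2.6667)
s(r, A) = -5/r
(s(Z, 23) + 403)*91 = (-5/(-8/3) + 403)*91 = (-5*(-3/8) + 403)*91 = (15/8 + 403)*91 = (3239/8)*91 = 294749/8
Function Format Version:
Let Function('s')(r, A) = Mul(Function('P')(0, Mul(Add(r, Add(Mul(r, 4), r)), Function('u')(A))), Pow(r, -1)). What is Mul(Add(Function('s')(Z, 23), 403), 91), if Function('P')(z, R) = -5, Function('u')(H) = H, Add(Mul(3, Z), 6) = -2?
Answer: Rational(294749, 8) ≈ 36844.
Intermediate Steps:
Z = Rational(-8, 3) (Z = Add(-2, Mul(Rational(1, 3), -2)) = Add(-2, Rational(-2, 3)) = Rational(-8, 3) ≈ -2.6667)
Function('s')(r, A) = Mul(-5, Pow(r, -1))
Mul(Add(Function('s')(Z, 23), 403), 91) = Mul(Add(Mul(-5, Pow(Rational(-8, 3), -1)), 403), 91) = Mul(Add(Mul(-5, Rational(-3, 8)), 403), 91) = Mul(Add(Rational(15, 8), 403), 91) = Mul(Rational(3239, 8), 91) = Rational(294749, 8)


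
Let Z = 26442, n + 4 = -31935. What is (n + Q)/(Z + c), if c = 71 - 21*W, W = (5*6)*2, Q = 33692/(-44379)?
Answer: -1417454573/1120702887 ≈ -1.2648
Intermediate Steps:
n = -31939 (n = -4 - 31935 = -31939)
Q = -33692/44379 (Q = 33692*(-1/44379) = -33692/44379 ≈ -0.75919)
W = 60 (W = 30*2 = 60)
c = -1189 (c = 71 - 21*60 = 71 - 1260 = -1189)
(n + Q)/(Z + c) = (-31939 - 33692/44379)/(26442 - 1189) = -1417454573/44379/25253 = -1417454573/44379*1/25253 = -1417454573/1120702887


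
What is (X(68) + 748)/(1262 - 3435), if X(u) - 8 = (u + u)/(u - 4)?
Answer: -6065/17384 ≈ -0.34888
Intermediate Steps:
X(u) = 8 + 2*u/(-4 + u) (X(u) = 8 + (u + u)/(u - 4) = 8 + (2*u)/(-4 + u) = 8 + 2*u/(-4 + u))
(X(68) + 748)/(1262 - 3435) = (2*(-16 + 5*68)/(-4 + 68) + 748)/(1262 - 3435) = (2*(-16 + 340)/64 + 748)/(-2173) = (2*(1/64)*324 + 748)*(-1/2173) = (81/8 + 748)*(-1/2173) = (6065/8)*(-1/2173) = -6065/17384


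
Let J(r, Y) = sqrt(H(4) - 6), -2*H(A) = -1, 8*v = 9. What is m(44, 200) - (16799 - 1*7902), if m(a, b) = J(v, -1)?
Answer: -8897 + I*sqrt(22)/2 ≈ -8897.0 + 2.3452*I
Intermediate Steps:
v = 9/8 (v = (1/8)*9 = 9/8 ≈ 1.1250)
H(A) = 1/2 (H(A) = -1/2*(-1) = 1/2)
J(r, Y) = I*sqrt(22)/2 (J(r, Y) = sqrt(1/2 - 6) = sqrt(-11/2) = I*sqrt(22)/2)
m(a, b) = I*sqrt(22)/2
m(44, 200) - (16799 - 1*7902) = I*sqrt(22)/2 - (16799 - 1*7902) = I*sqrt(22)/2 - (16799 - 7902) = I*sqrt(22)/2 - 1*8897 = I*sqrt(22)/2 - 8897 = -8897 + I*sqrt(22)/2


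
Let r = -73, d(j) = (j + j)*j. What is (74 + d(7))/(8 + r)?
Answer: -172/65 ≈ -2.6462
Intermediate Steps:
d(j) = 2*j² (d(j) = (2*j)*j = 2*j²)
(74 + d(7))/(8 + r) = (74 + 2*7²)/(8 - 73) = (74 + 2*49)/(-65) = (74 + 98)*(-1/65) = 172*(-1/65) = -172/65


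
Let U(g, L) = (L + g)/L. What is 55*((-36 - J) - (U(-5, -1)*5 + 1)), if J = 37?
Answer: -5720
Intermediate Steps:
55*((-36 - J) - (U(-5, -1)*5 + 1)) = 55*((-36 - 1*37) - (((-1 - 5)/(-1))*5 + 1)) = 55*((-36 - 37) - (-1*(-6)*5 + 1)) = 55*(-73 - (6*5 + 1)) = 55*(-73 - (30 + 1)) = 55*(-73 - 1*31) = 55*(-73 - 31) = 55*(-104) = -5720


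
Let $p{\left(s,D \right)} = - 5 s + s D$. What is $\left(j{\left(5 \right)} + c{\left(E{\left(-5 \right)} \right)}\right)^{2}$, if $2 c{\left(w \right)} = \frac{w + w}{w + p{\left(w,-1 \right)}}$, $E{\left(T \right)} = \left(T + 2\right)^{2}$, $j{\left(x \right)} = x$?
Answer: $\frac{576}{25} \approx 23.04$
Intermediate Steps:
$E{\left(T \right)} = \left(2 + T\right)^{2}$
$p{\left(s,D \right)} = - 5 s + D s$
$c{\left(w \right)} = - \frac{1}{5}$ ($c{\left(w \right)} = \frac{\left(w + w\right) \frac{1}{w + w \left(-5 - 1\right)}}{2} = \frac{2 w \frac{1}{w + w \left(-6\right)}}{2} = \frac{2 w \frac{1}{w - 6 w}}{2} = \frac{2 w \frac{1}{\left(-5\right) w}}{2} = \frac{2 w \left(- \frac{1}{5 w}\right)}{2} = \frac{1}{2} \left(- \frac{2}{5}\right) = - \frac{1}{5}$)
$\left(j{\left(5 \right)} + c{\left(E{\left(-5 \right)} \right)}\right)^{2} = \left(5 - \frac{1}{5}\right)^{2} = \left(\frac{24}{5}\right)^{2} = \frac{576}{25}$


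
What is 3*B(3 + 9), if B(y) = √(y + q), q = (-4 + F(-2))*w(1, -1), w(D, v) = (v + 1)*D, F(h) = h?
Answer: 6*√3 ≈ 10.392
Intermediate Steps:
w(D, v) = D*(1 + v) (w(D, v) = (1 + v)*D = D*(1 + v))
q = 0 (q = (-4 - 2)*(1*(1 - 1)) = -6*0 = 0)
B(y) = √y (B(y) = √(y + 0) = √y)
3*B(3 + 9) = 3*√(3 + 9) = 3*√12 = 3*(2*√3) = 6*√3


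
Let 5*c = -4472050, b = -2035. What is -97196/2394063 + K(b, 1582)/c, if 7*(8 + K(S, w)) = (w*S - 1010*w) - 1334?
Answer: 156106465286/214127388783 ≈ 0.72904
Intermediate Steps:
K(S, w) = -1390/7 - 1010*w/7 + S*w/7 (K(S, w) = -8 + ((w*S - 1010*w) - 1334)/7 = -8 + ((S*w - 1010*w) - 1334)/7 = -8 + ((-1010*w + S*w) - 1334)/7 = -8 + (-1334 - 1010*w + S*w)/7 = -8 + (-1334/7 - 1010*w/7 + S*w/7) = -1390/7 - 1010*w/7 + S*w/7)
c = -894410 (c = (⅕)*(-4472050) = -894410)
-97196/2394063 + K(b, 1582)/c = -97196/2394063 + (-1390/7 - 1010/7*1582 + (⅐)*(-2035)*1582)/(-894410) = -97196*1/2394063 + (-1390/7 - 228260 - 459910)*(-1/894410) = -97196/2394063 - 4818580/7*(-1/894410) = -97196/2394063 + 481858/626087 = 156106465286/214127388783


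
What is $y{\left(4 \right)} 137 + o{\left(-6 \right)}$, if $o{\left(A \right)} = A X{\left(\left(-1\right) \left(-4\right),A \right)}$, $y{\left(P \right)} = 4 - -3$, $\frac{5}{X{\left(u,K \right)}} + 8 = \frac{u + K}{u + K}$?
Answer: $\frac{6743}{7} \approx 963.29$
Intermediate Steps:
$X{\left(u,K \right)} = - \frac{5}{7}$ ($X{\left(u,K \right)} = \frac{5}{-8 + \frac{u + K}{u + K}} = \frac{5}{-8 + \frac{K + u}{K + u}} = \frac{5}{-8 + 1} = \frac{5}{-7} = 5 \left(- \frac{1}{7}\right) = - \frac{5}{7}$)
$y{\left(P \right)} = 7$ ($y{\left(P \right)} = 4 + 3 = 7$)
$o{\left(A \right)} = - \frac{5 A}{7}$ ($o{\left(A \right)} = A \left(- \frac{5}{7}\right) = - \frac{5 A}{7}$)
$y{\left(4 \right)} 137 + o{\left(-6 \right)} = 7 \cdot 137 - - \frac{30}{7} = 959 + \frac{30}{7} = \frac{6743}{7}$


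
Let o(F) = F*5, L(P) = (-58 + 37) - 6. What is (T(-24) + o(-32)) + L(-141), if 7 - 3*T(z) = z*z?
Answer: -1130/3 ≈ -376.67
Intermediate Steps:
L(P) = -27 (L(P) = -21 - 6 = -27)
o(F) = 5*F
T(z) = 7/3 - z²/3 (T(z) = 7/3 - z*z/3 = 7/3 - z²/3)
(T(-24) + o(-32)) + L(-141) = ((7/3 - ⅓*(-24)²) + 5*(-32)) - 27 = ((7/3 - ⅓*576) - 160) - 27 = ((7/3 - 192) - 160) - 27 = (-569/3 - 160) - 27 = -1049/3 - 27 = -1130/3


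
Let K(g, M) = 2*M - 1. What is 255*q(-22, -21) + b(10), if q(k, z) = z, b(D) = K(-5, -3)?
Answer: -5362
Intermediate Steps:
K(g, M) = -1 + 2*M
b(D) = -7 (b(D) = -1 + 2*(-3) = -1 - 6 = -7)
255*q(-22, -21) + b(10) = 255*(-21) - 7 = -5355 - 7 = -5362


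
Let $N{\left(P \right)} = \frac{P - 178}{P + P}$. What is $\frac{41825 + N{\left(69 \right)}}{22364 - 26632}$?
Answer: $- \frac{5771741}{588984} \approx -9.7995$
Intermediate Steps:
$N{\left(P \right)} = \frac{-178 + P}{2 P}$
$\frac{41825 + N{\left(69 \right)}}{22364 - 26632} = \frac{41825 + \frac{-178 + 69}{2 \cdot 69}}{22364 - 26632} = \frac{41825 + \frac{1}{2} \cdot \frac{1}{69} \left(-109\right)}{-4268} = \left(41825 - \frac{109}{138}\right) \left(- \frac{1}{4268}\right) = \frac{5771741}{138} \left(- \frac{1}{4268}\right) = - \frac{5771741}{588984}$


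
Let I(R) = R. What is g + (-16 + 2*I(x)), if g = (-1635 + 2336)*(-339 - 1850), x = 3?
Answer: -1534499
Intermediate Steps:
g = -1534489 (g = 701*(-2189) = -1534489)
g + (-16 + 2*I(x)) = -1534489 + (-16 + 2*3) = -1534489 + (-16 + 6) = -1534489 - 10 = -1534499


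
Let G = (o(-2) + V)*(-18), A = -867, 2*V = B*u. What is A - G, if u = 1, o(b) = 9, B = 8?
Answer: -633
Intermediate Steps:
V = 4 (V = (8*1)/2 = (1/2)*8 = 4)
G = -234 (G = (9 + 4)*(-18) = 13*(-18) = -234)
A - G = -867 - 1*(-234) = -867 + 234 = -633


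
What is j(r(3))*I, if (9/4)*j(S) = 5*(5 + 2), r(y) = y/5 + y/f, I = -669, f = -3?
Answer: -31220/3 ≈ -10407.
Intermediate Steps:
r(y) = -2*y/15 (r(y) = y/5 + y/(-3) = y*(1/5) + y*(-1/3) = y/5 - y/3 = -2*y/15)
j(S) = 140/9 (j(S) = 4*(5*(5 + 2))/9 = 4*(5*7)/9 = (4/9)*35 = 140/9)
j(r(3))*I = (140/9)*(-669) = -31220/3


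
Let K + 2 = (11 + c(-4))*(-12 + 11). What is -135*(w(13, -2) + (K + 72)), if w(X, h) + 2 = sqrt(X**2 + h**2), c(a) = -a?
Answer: -7155 - 135*sqrt(173) ≈ -8930.6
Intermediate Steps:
K = -17 (K = -2 + (11 - 1*(-4))*(-12 + 11) = -2 + (11 + 4)*(-1) = -2 + 15*(-1) = -2 - 15 = -17)
w(X, h) = -2 + sqrt(X**2 + h**2)
-135*(w(13, -2) + (K + 72)) = -135*((-2 + sqrt(13**2 + (-2)**2)) + (-17 + 72)) = -135*((-2 + sqrt(169 + 4)) + 55) = -135*((-2 + sqrt(173)) + 55) = -135*(53 + sqrt(173)) = -7155 - 135*sqrt(173)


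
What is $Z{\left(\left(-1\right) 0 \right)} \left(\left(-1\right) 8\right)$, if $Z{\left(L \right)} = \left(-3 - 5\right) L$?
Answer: $0$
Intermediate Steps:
$Z{\left(L \right)} = - 8 L$
$Z{\left(\left(-1\right) 0 \right)} \left(\left(-1\right) 8\right) = - 8 \left(\left(-1\right) 0\right) \left(\left(-1\right) 8\right) = \left(-8\right) 0 \left(-8\right) = 0 \left(-8\right) = 0$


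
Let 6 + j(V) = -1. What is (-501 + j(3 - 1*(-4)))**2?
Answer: 258064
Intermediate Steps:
j(V) = -7 (j(V) = -6 - 1 = -7)
(-501 + j(3 - 1*(-4)))**2 = (-501 - 7)**2 = (-508)**2 = 258064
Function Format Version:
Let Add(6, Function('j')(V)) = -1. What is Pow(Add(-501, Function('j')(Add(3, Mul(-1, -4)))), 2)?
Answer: 258064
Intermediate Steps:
Function('j')(V) = -7 (Function('j')(V) = Add(-6, -1) = -7)
Pow(Add(-501, Function('j')(Add(3, Mul(-1, -4)))), 2) = Pow(Add(-501, -7), 2) = Pow(-508, 2) = 258064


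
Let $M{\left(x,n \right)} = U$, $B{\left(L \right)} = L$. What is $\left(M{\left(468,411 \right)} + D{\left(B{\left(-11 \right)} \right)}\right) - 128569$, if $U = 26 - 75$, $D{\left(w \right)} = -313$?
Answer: $-128931$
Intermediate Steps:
$U = -49$ ($U = 26 - 75 = -49$)
$M{\left(x,n \right)} = -49$
$\left(M{\left(468,411 \right)} + D{\left(B{\left(-11 \right)} \right)}\right) - 128569 = \left(-49 - 313\right) - 128569 = -362 - 128569 = -128931$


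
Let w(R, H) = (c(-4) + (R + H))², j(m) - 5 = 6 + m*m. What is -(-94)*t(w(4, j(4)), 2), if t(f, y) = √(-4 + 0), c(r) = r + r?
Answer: 188*I ≈ 188.0*I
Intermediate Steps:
c(r) = 2*r
j(m) = 11 + m² (j(m) = 5 + (6 + m*m) = 5 + (6 + m²) = 11 + m²)
w(R, H) = (-8 + H + R)² (w(R, H) = (2*(-4) + (R + H))² = (-8 + (H + R))² = (-8 + H + R)²)
t(f, y) = 2*I (t(f, y) = √(-4) = 2*I)
-(-94)*t(w(4, j(4)), 2) = -(-94)*2*I = -(-188)*I = 188*I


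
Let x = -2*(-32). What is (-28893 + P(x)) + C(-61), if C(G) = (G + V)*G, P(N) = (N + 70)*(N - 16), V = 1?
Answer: -18801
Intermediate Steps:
x = 64
P(N) = (-16 + N)*(70 + N) (P(N) = (70 + N)*(-16 + N) = (-16 + N)*(70 + N))
C(G) = G*(1 + G) (C(G) = (G + 1)*G = (1 + G)*G = G*(1 + G))
(-28893 + P(x)) + C(-61) = (-28893 + (-1120 + 64² + 54*64)) - 61*(1 - 61) = (-28893 + (-1120 + 4096 + 3456)) - 61*(-60) = (-28893 + 6432) + 3660 = -22461 + 3660 = -18801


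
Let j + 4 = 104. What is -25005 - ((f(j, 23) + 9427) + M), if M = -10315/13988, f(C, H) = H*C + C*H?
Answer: -545969301/13988 ≈ -39031.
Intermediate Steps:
j = 100 (j = -4 + 104 = 100)
f(C, H) = 2*C*H (f(C, H) = C*H + C*H = 2*C*H)
M = -10315/13988 (M = -10315*1/13988 = -10315/13988 ≈ -0.73742)
-25005 - ((f(j, 23) + 9427) + M) = -25005 - ((2*100*23 + 9427) - 10315/13988) = -25005 - ((4600 + 9427) - 10315/13988) = -25005 - (14027 - 10315/13988) = -25005 - 1*196199361/13988 = -25005 - 196199361/13988 = -545969301/13988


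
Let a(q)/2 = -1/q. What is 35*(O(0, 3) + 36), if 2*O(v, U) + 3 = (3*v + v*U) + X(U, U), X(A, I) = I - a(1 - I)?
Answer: 2485/2 ≈ 1242.5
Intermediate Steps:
a(q) = -2/q (a(q) = 2*(-1/q) = -2/q)
X(A, I) = I + 2/(1 - I) (X(A, I) = I - (-2)/(1 - I) = I + 2/(1 - I))
O(v, U) = -3/2 + 3*v/2 + U*v/2 + (-2 + U*(-1 + U))/(2*(-1 + U)) (O(v, U) = -3/2 + ((3*v + v*U) + (-2 + U*(-1 + U))/(-1 + U))/2 = -3/2 + ((3*v + U*v) + (-2 + U*(-1 + U))/(-1 + U))/2 = -3/2 + (3*v + U*v + (-2 + U*(-1 + U))/(-1 + U))/2 = -3/2 + (3*v/2 + U*v/2 + (-2 + U*(-1 + U))/(2*(-1 + U))) = -3/2 + 3*v/2 + U*v/2 + (-2 + U*(-1 + U))/(2*(-1 + U)))
35*(O(0, 3) + 36) = 35*((-2 + (-1 + 3)*(-3 + 3 + 3*0 + 3*0))/(2*(-1 + 3)) + 36) = 35*((1/2)*(-2 + 2*(-3 + 3 + 0 + 0))/2 + 36) = 35*((1/2)*(1/2)*(-2 + 2*0) + 36) = 35*((1/2)*(1/2)*(-2 + 0) + 36) = 35*((1/2)*(1/2)*(-2) + 36) = 35*(-1/2 + 36) = 35*(71/2) = 2485/2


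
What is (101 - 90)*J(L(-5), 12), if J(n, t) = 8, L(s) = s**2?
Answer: 88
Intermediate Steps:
(101 - 90)*J(L(-5), 12) = (101 - 90)*8 = 11*8 = 88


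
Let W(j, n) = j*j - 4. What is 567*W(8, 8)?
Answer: 34020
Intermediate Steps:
W(j, n) = -4 + j² (W(j, n) = j² - 4 = -4 + j²)
567*W(8, 8) = 567*(-4 + 8²) = 567*(-4 + 64) = 567*60 = 34020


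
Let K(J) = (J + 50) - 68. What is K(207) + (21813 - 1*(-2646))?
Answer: 24648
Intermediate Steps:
K(J) = -18 + J (K(J) = (50 + J) - 68 = -18 + J)
K(207) + (21813 - 1*(-2646)) = (-18 + 207) + (21813 - 1*(-2646)) = 189 + (21813 + 2646) = 189 + 24459 = 24648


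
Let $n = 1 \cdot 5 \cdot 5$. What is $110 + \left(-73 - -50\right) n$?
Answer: $-465$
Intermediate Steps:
$n = 25$ ($n = 5 \cdot 5 = 25$)
$110 + \left(-73 - -50\right) n = 110 + \left(-73 - -50\right) 25 = 110 + \left(-73 + 50\right) 25 = 110 - 575 = -465$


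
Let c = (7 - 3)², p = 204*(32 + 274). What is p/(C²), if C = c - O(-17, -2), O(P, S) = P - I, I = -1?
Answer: 7803/128 ≈ 60.961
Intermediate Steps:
p = 62424 (p = 204*306 = 62424)
O(P, S) = 1 + P (O(P, S) = P - 1*(-1) = P + 1 = 1 + P)
c = 16 (c = 4² = 16)
C = 32 (C = 16 - (1 - 17) = 16 - 1*(-16) = 16 + 16 = 32)
p/(C²) = 62424/(32²) = 62424/1024 = 62424*(1/1024) = 7803/128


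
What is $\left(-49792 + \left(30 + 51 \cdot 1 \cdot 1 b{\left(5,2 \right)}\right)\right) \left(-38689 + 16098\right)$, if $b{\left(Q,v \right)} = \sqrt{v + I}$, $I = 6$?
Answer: $1124173342 - 2304282 \sqrt{2} \approx 1.1209 \cdot 10^{9}$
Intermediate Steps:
$b{\left(Q,v \right)} = \sqrt{6 + v}$ ($b{\left(Q,v \right)} = \sqrt{v + 6} = \sqrt{6 + v}$)
$\left(-49792 + \left(30 + 51 \cdot 1 \cdot 1 b{\left(5,2 \right)}\right)\right) \left(-38689 + 16098\right) = \left(-49792 + \left(30 + 51 \cdot 1 \cdot 1 \sqrt{6 + 2}\right)\right) \left(-38689 + 16098\right) = \left(-49792 + \left(30 + 51 \cdot 1 \sqrt{8}\right)\right) \left(-22591\right) = \left(-49792 + \left(30 + 51 \cdot 1 \cdot 2 \sqrt{2}\right)\right) \left(-22591\right) = \left(-49792 + \left(30 + 51 \cdot 2 \sqrt{2}\right)\right) \left(-22591\right) = \left(-49792 + \left(30 + 102 \sqrt{2}\right)\right) \left(-22591\right) = \left(-49762 + 102 \sqrt{2}\right) \left(-22591\right) = 1124173342 - 2304282 \sqrt{2}$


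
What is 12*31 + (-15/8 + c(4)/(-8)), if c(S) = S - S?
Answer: 2961/8 ≈ 370.13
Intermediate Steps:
c(S) = 0
12*31 + (-15/8 + c(4)/(-8)) = 12*31 + (-15/8 + 0/(-8)) = 372 + (-15*1/8 + 0*(-1/8)) = 372 + (-15/8 + 0) = 372 - 15/8 = 2961/8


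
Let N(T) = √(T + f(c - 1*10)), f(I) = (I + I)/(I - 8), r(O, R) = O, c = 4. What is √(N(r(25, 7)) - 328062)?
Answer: √(-16075038 + 7*√1267)/7 ≈ 572.76*I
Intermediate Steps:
f(I) = 2*I/(-8 + I) (f(I) = (2*I)/(-8 + I) = 2*I/(-8 + I))
N(T) = √(6/7 + T) (N(T) = √(T + 2*(4 - 1*10)/(-8 + (4 - 1*10))) = √(T + 2*(4 - 10)/(-8 + (4 - 10))) = √(T + 2*(-6)/(-8 - 6)) = √(T + 2*(-6)/(-14)) = √(T + 2*(-6)*(-1/14)) = √(T + 6/7) = √(6/7 + T))
√(N(r(25, 7)) - 328062) = √(√(42 + 49*25)/7 - 328062) = √(√(42 + 1225)/7 - 328062) = √(√1267/7 - 328062) = √(-328062 + √1267/7)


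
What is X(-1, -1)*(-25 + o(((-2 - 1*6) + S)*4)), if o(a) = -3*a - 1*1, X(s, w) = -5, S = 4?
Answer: -110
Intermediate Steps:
o(a) = -1 - 3*a (o(a) = -3*a - 1 = -1 - 3*a)
X(-1, -1)*(-25 + o(((-2 - 1*6) + S)*4)) = -5*(-25 + (-1 - 3*((-2 - 1*6) + 4)*4)) = -5*(-25 + (-1 - 3*((-2 - 6) + 4)*4)) = -5*(-25 + (-1 - 3*(-8 + 4)*4)) = -5*(-25 + (-1 - (-12)*4)) = -5*(-25 + (-1 - 3*(-16))) = -5*(-25 + (-1 + 48)) = -5*(-25 + 47) = -5*22 = -110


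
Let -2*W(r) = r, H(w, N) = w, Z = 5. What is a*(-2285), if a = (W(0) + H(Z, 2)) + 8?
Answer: -29705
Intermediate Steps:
W(r) = -r/2
a = 13 (a = (-1/2*0 + 5) + 8 = (0 + 5) + 8 = 5 + 8 = 13)
a*(-2285) = 13*(-2285) = -29705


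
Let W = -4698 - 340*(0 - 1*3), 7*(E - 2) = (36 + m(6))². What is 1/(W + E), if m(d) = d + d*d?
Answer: -7/19648 ≈ -0.00035627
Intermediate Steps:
m(d) = d + d²
E = 6098/7 (E = 2 + (36 + 6*(1 + 6))²/7 = 2 + (36 + 6*7)²/7 = 2 + (36 + 42)²/7 = 2 + (⅐)*78² = 2 + (⅐)*6084 = 2 + 6084/7 = 6098/7 ≈ 871.14)
W = -3678 (W = -4698 - 340*(0 - 3) = -4698 - 340*(-3) = -4698 - 1*(-1020) = -4698 + 1020 = -3678)
1/(W + E) = 1/(-3678 + 6098/7) = 1/(-19648/7) = -7/19648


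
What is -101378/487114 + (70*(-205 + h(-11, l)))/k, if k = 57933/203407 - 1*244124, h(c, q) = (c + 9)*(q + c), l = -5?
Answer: -383418604016345/2418836296241399 ≈ -0.15851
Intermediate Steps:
h(c, q) = (9 + c)*(c + q)
k = -49656472535/203407 (k = 57933*(1/203407) - 244124 = 57933/203407 - 244124 = -49656472535/203407 ≈ -2.4412e+5)
-101378/487114 + (70*(-205 + h(-11, l)))/k = -101378/487114 + (70*(-205 + ((-11)**2 + 9*(-11) + 9*(-5) - 11*(-5))))/(-49656472535/203407) = -101378*1/487114 + (70*(-205 + (121 - 99 - 45 + 55)))*(-203407/49656472535) = -50689/243557 + (70*(-205 + 32))*(-203407/49656472535) = -50689/243557 + (70*(-173))*(-203407/49656472535) = -50689/243557 - 12110*(-203407/49656472535) = -50689/243557 + 492651754/9931294507 = -383418604016345/2418836296241399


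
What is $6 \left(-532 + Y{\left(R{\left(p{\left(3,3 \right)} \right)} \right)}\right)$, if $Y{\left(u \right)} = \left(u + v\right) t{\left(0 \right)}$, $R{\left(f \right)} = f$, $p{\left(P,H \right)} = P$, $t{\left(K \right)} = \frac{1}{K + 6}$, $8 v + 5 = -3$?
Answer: $-3190$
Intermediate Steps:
$v = -1$ ($v = - \frac{5}{8} + \frac{1}{8} \left(-3\right) = - \frac{5}{8} - \frac{3}{8} = -1$)
$t{\left(K \right)} = \frac{1}{6 + K}$
$Y{\left(u \right)} = - \frac{1}{6} + \frac{u}{6}$ ($Y{\left(u \right)} = \frac{u - 1}{6 + 0} = \frac{-1 + u}{6} = \left(-1 + u\right) \frac{1}{6} = - \frac{1}{6} + \frac{u}{6}$)
$6 \left(-532 + Y{\left(R{\left(p{\left(3,3 \right)} \right)} \right)}\right) = 6 \left(-532 + \left(- \frac{1}{6} + \frac{1}{6} \cdot 3\right)\right) = 6 \left(-532 + \left(- \frac{1}{6} + \frac{1}{2}\right)\right) = 6 \left(-532 + \frac{1}{3}\right) = 6 \left(- \frac{1595}{3}\right) = -3190$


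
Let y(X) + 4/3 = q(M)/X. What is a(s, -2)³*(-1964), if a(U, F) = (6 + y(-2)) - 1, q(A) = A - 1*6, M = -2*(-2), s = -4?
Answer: -5389216/27 ≈ -1.9960e+5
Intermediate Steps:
M = 4
q(A) = -6 + A (q(A) = A - 6 = -6 + A)
y(X) = -4/3 - 2/X (y(X) = -4/3 + (-6 + 4)/X = -4/3 - 2/X)
a(U, F) = 14/3 (a(U, F) = (6 + (-4/3 - 2/(-2))) - 1 = (6 + (-4/3 - 2*(-½))) - 1 = (6 + (-4/3 + 1)) - 1 = (6 - ⅓) - 1 = 17/3 - 1 = 14/3)
a(s, -2)³*(-1964) = (14/3)³*(-1964) = (2744/27)*(-1964) = -5389216/27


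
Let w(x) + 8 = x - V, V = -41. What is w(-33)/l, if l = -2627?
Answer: 0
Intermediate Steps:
w(x) = 33 + x (w(x) = -8 + (x - 1*(-41)) = -8 + (x + 41) = -8 + (41 + x) = 33 + x)
w(-33)/l = (33 - 33)/(-2627) = 0*(-1/2627) = 0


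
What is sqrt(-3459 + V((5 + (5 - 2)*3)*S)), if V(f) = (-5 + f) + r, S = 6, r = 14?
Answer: 3*I*sqrt(374) ≈ 58.017*I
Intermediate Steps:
V(f) = 9 + f (V(f) = (-5 + f) + 14 = 9 + f)
sqrt(-3459 + V((5 + (5 - 2)*3)*S)) = sqrt(-3459 + (9 + (5 + (5 - 2)*3)*6)) = sqrt(-3459 + (9 + (5 + 3*3)*6)) = sqrt(-3459 + (9 + (5 + 9)*6)) = sqrt(-3459 + (9 + 14*6)) = sqrt(-3459 + (9 + 84)) = sqrt(-3459 + 93) = sqrt(-3366) = 3*I*sqrt(374)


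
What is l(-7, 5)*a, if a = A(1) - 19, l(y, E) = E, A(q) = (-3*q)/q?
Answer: -110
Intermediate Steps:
A(q) = -3
a = -22 (a = -3 - 19 = -22)
l(-7, 5)*a = 5*(-22) = -110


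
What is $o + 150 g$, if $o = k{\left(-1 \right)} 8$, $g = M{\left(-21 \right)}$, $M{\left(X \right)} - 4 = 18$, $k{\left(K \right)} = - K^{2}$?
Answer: $3292$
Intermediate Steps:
$M{\left(X \right)} = 22$ ($M{\left(X \right)} = 4 + 18 = 22$)
$g = 22$
$o = -8$ ($o = - \left(-1\right)^{2} \cdot 8 = \left(-1\right) 1 \cdot 8 = \left(-1\right) 8 = -8$)
$o + 150 g = -8 + 150 \cdot 22 = -8 + 3300 = 3292$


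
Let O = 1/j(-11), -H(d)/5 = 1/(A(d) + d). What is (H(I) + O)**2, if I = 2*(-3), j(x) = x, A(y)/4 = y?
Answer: 25/4356 ≈ 0.0057392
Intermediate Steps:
A(y) = 4*y
I = -6
H(d) = -1/d (H(d) = -5/(4*d + d) = -5*1/(5*d) = -1/d)
O = -1/11 (O = 1/(-11) = -1/11 ≈ -0.090909)
(H(I) + O)**2 = (-1/(-6) - 1/11)**2 = (-1*(-1/6) - 1/11)**2 = (1/6 - 1/11)**2 = (5/66)**2 = 25/4356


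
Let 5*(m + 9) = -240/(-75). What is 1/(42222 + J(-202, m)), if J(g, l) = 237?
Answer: 1/42459 ≈ 2.3552e-5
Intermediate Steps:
m = -209/25 (m = -9 + (-240/(-75))/5 = -9 + (-240*(-1/75))/5 = -9 + (⅕)*(16/5) = -9 + 16/25 = -209/25 ≈ -8.3600)
1/(42222 + J(-202, m)) = 1/(42222 + 237) = 1/42459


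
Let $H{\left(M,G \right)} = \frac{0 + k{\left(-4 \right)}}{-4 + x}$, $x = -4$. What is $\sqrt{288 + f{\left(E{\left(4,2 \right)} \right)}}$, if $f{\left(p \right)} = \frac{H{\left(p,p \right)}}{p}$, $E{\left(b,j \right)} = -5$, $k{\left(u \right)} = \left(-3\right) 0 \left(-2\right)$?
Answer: $12 \sqrt{2} \approx 16.971$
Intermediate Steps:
$k{\left(u \right)} = 0$ ($k{\left(u \right)} = 0 \left(-2\right) = 0$)
$H{\left(M,G \right)} = 0$ ($H{\left(M,G \right)} = \frac{0 + 0}{-4 - 4} = \frac{0}{-8} = 0 \left(- \frac{1}{8}\right) = 0$)
$f{\left(p \right)} = 0$ ($f{\left(p \right)} = \frac{0}{p} = 0$)
$\sqrt{288 + f{\left(E{\left(4,2 \right)} \right)}} = \sqrt{288 + 0} = \sqrt{288} = 12 \sqrt{2}$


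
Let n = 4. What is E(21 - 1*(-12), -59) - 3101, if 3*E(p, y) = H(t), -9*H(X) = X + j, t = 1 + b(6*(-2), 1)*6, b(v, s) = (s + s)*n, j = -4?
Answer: -9308/3 ≈ -3102.7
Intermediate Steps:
b(v, s) = 8*s (b(v, s) = (s + s)*4 = (2*s)*4 = 8*s)
t = 49 (t = 1 + (8*1)*6 = 1 + 8*6 = 1 + 48 = 49)
H(X) = 4/9 - X/9 (H(X) = -(X - 4)/9 = -(-4 + X)/9 = 4/9 - X/9)
E(p, y) = -5/3 (E(p, y) = (4/9 - 1/9*49)/3 = (4/9 - 49/9)/3 = (1/3)*(-5) = -5/3)
E(21 - 1*(-12), -59) - 3101 = -5/3 - 3101 = -9308/3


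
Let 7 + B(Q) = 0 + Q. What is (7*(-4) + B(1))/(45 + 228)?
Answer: -34/273 ≈ -0.12454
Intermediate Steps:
B(Q) = -7 + Q (B(Q) = -7 + (0 + Q) = -7 + Q)
(7*(-4) + B(1))/(45 + 228) = (7*(-4) + (-7 + 1))/(45 + 228) = (-28 - 6)/273 = -34*1/273 = -34/273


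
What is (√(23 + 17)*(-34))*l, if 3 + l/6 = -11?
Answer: 5712*√10 ≈ 18063.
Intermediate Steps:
l = -84 (l = -18 + 6*(-11) = -18 - 66 = -84)
(√(23 + 17)*(-34))*l = (√(23 + 17)*(-34))*(-84) = (√40*(-34))*(-84) = ((2*√10)*(-34))*(-84) = -68*√10*(-84) = 5712*√10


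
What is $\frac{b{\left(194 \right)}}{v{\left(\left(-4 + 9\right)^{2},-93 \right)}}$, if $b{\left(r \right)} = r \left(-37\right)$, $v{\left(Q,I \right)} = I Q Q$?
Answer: $\frac{7178}{58125} \approx 0.12349$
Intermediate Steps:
$v{\left(Q,I \right)} = I Q^{2}$
$b{\left(r \right)} = - 37 r$
$\frac{b{\left(194 \right)}}{v{\left(\left(-4 + 9\right)^{2},-93 \right)}} = \frac{\left(-37\right) 194}{\left(-93\right) \left(\left(-4 + 9\right)^{2}\right)^{2}} = - \frac{7178}{\left(-93\right) \left(5^{2}\right)^{2}} = - \frac{7178}{\left(-93\right) 25^{2}} = - \frac{7178}{\left(-93\right) 625} = - \frac{7178}{-58125} = \left(-7178\right) \left(- \frac{1}{58125}\right) = \frac{7178}{58125}$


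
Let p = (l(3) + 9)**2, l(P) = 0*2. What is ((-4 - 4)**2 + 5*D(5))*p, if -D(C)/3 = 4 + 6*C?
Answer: -36126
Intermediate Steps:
D(C) = -12 - 18*C (D(C) = -3*(4 + 6*C) = -12 - 18*C)
l(P) = 0
p = 81 (p = (0 + 9)**2 = 9**2 = 81)
((-4 - 4)**2 + 5*D(5))*p = ((-4 - 4)**2 + 5*(-12 - 18*5))*81 = ((-8)**2 + 5*(-12 - 90))*81 = (64 + 5*(-102))*81 = (64 - 510)*81 = -446*81 = -36126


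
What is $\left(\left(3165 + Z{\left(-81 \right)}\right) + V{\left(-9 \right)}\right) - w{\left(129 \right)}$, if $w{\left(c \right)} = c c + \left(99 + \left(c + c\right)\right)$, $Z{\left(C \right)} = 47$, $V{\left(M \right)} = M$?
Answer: $-13795$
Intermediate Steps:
$w{\left(c \right)} = 99 + c^{2} + 2 c$ ($w{\left(c \right)} = c^{2} + \left(99 + 2 c\right) = 99 + c^{2} + 2 c$)
$\left(\left(3165 + Z{\left(-81 \right)}\right) + V{\left(-9 \right)}\right) - w{\left(129 \right)} = \left(\left(3165 + 47\right) - 9\right) - \left(99 + 129^{2} + 2 \cdot 129\right) = \left(3212 - 9\right) - \left(99 + 16641 + 258\right) = 3203 - 16998 = -13795$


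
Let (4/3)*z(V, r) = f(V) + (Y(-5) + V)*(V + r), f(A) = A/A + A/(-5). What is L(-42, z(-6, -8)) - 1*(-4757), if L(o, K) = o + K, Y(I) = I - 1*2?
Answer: 97063/20 ≈ 4853.1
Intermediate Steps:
Y(I) = -2 + I (Y(I) = I - 2 = -2 + I)
f(A) = 1 - A/5 (f(A) = 1 + A*(-1/5) = 1 - A/5)
z(V, r) = 3/4 - 3*V/20 + 3*(-7 + V)*(V + r)/4 (z(V, r) = 3*((1 - V/5) + ((-2 - 5) + V)*(V + r))/4 = 3*((1 - V/5) + (-7 + V)*(V + r))/4 = 3*(1 - V/5 + (-7 + V)*(V + r))/4 = 3/4 - 3*V/20 + 3*(-7 + V)*(V + r)/4)
L(o, K) = K + o
L(-42, z(-6, -8)) - 1*(-4757) = ((3/4 - 27/5*(-6) - 21/4*(-8) + (3/4)*(-6)**2 + (3/4)*(-6)*(-8)) - 42) - 1*(-4757) = ((3/4 + 162/5 + 42 + (3/4)*36 + 36) - 42) + 4757 = ((3/4 + 162/5 + 42 + 27 + 36) - 42) + 4757 = (2763/20 - 42) + 4757 = 1923/20 + 4757 = 97063/20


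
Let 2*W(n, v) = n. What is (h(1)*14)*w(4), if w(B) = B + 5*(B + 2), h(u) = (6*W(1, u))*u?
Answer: 1428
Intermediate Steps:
W(n, v) = n/2
h(u) = 3*u (h(u) = (6*((½)*1))*u = (6*(½))*u = 3*u)
w(B) = 10 + 6*B (w(B) = B + 5*(2 + B) = B + (10 + 5*B) = 10 + 6*B)
(h(1)*14)*w(4) = ((3*1)*14)*(10 + 6*4) = (3*14)*(10 + 24) = 42*34 = 1428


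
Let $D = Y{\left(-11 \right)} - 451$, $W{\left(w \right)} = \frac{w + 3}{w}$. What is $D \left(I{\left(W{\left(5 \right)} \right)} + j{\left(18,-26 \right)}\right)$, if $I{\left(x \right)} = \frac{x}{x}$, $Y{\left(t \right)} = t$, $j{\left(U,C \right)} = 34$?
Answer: $-16170$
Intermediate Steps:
$W{\left(w \right)} = \frac{3 + w}{w}$
$D = -462$ ($D = -11 - 451 = -462$)
$I{\left(x \right)} = 1$
$D \left(I{\left(W{\left(5 \right)} \right)} + j{\left(18,-26 \right)}\right) = - 462 \left(1 + 34\right) = \left(-462\right) 35 = -16170$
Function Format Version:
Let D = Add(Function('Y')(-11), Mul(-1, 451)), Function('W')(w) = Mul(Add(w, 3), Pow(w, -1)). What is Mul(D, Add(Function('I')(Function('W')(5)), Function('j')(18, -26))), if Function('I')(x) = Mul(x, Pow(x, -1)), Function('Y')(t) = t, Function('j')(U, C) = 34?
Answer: -16170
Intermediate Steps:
Function('W')(w) = Mul(Pow(w, -1), Add(3, w)) (Function('W')(w) = Mul(Add(3, w), Pow(w, -1)) = Mul(Pow(w, -1), Add(3, w)))
D = -462 (D = Add(-11, Mul(-1, 451)) = Add(-11, -451) = -462)
Function('I')(x) = 1
Mul(D, Add(Function('I')(Function('W')(5)), Function('j')(18, -26))) = Mul(-462, Add(1, 34)) = Mul(-462, 35) = -16170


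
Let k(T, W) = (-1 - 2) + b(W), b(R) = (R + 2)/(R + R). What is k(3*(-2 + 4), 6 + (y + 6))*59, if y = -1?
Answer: -3127/22 ≈ -142.14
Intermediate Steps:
b(R) = (2 + R)/(2*R) (b(R) = (2 + R)/((2*R)) = (2 + R)*(1/(2*R)) = (2 + R)/(2*R))
k(T, W) = -3 + (2 + W)/(2*W) (k(T, W) = (-1 - 2) + (2 + W)/(2*W) = -3 + (2 + W)/(2*W))
k(3*(-2 + 4), 6 + (y + 6))*59 = (-5/2 + 1/(6 + (-1 + 6)))*59 = (-5/2 + 1/(6 + 5))*59 = (-5/2 + 1/11)*59 = -53/22*59 = -3127/22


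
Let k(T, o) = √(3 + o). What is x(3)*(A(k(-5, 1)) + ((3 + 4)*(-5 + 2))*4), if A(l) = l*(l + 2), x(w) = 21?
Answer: -1596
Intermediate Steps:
A(l) = l*(2 + l)
x(3)*(A(k(-5, 1)) + ((3 + 4)*(-5 + 2))*4) = 21*(√(3 + 1)*(2 + √(3 + 1)) + ((3 + 4)*(-5 + 2))*4) = 21*(√4*(2 + √4) + (7*(-3))*4) = 21*(2*(2 + 2) - 21*4) = 21*(2*4 - 84) = 21*(8 - 84) = 21*(-76) = -1596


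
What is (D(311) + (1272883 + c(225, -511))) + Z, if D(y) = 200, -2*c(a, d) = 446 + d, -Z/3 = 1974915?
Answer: -9303259/2 ≈ -4.6516e+6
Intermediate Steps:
Z = -5924745 (Z = -3*1974915 = -5924745)
c(a, d) = -223 - d/2 (c(a, d) = -(446 + d)/2 = -223 - d/2)
(D(311) + (1272883 + c(225, -511))) + Z = (200 + (1272883 + (-223 - 1/2*(-511)))) - 5924745 = (200 + (1272883 + (-223 + 511/2))) - 5924745 = (200 + (1272883 + 65/2)) - 5924745 = (200 + 2545831/2) - 5924745 = 2546231/2 - 5924745 = -9303259/2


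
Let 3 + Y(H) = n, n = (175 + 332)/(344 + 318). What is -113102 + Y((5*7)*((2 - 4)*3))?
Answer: -74875003/662 ≈ -1.1310e+5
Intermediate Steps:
n = 507/662 ≈ 0.76586
Y(H) = -1479/662 (Y(H) = -3 + 507/662 = -1479/662)
-113102 + Y((5*7)*((2 - 4)*3)) = -113102 - 1479/662 = -74875003/662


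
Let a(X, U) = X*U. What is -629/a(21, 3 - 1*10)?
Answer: 629/147 ≈ 4.2789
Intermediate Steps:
a(X, U) = U*X
-629/a(21, 3 - 1*10) = -629*1/(21*(3 - 1*10)) = -629*1/(21*(3 - 10)) = -629/((-7*21)) = -629/(-147) = -629*(-1/147) = 629/147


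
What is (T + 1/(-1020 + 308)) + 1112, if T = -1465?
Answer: -251337/712 ≈ -353.00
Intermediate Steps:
(T + 1/(-1020 + 308)) + 1112 = (-1465 + 1/(-1020 + 308)) + 1112 = (-1465 + 1/(-712)) + 1112 = (-1465 - 1/712) + 1112 = -1043081/712 + 1112 = -251337/712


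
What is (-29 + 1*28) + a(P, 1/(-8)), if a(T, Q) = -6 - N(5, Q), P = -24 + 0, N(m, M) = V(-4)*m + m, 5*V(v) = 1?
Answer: -13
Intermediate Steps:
V(v) = 1/5 (V(v) = (1/5)*1 = 1/5)
N(m, M) = 6*m/5 (N(m, M) = m/5 + m = 6*m/5)
P = -24
a(T, Q) = -12 (a(T, Q) = -6 - 6*5/5 = -6 - 1*6 = -6 - 6 = -12)
(-29 + 1*28) + a(P, 1/(-8)) = (-29 + 1*28) - 12 = (-29 + 28) - 12 = -1 - 12 = -13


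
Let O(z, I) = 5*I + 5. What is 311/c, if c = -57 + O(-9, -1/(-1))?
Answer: -311/47 ≈ -6.6170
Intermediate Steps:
O(z, I) = 5 + 5*I
c = -47 (c = -57 + (5 + 5*(-1/(-1))) = -57 + (5 + 5*(-1*(-1))) = -57 + (5 + 5*1) = -57 + (5 + 5) = -57 + 10 = -47)
311/c = 311/(-47) = 311*(-1/47) = -311/47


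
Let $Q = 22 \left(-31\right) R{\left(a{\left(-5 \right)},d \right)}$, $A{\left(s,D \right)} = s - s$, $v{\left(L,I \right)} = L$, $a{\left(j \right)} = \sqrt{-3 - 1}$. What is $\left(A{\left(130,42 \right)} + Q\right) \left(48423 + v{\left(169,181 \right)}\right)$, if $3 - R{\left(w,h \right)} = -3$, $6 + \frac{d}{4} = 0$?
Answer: $-198838464$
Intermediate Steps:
$a{\left(j \right)} = 2 i$ ($a{\left(j \right)} = \sqrt{-4} = 2 i$)
$A{\left(s,D \right)} = 0$
$d = -24$ ($d = -24 + 4 \cdot 0 = -24 + 0 = -24$)
$R{\left(w,h \right)} = 6$ ($R{\left(w,h \right)} = 3 - -3 = 3 + 3 = 6$)
$Q = -4092$ ($Q = 22 \left(-31\right) 6 = \left(-682\right) 6 = -4092$)
$\left(A{\left(130,42 \right)} + Q\right) \left(48423 + v{\left(169,181 \right)}\right) = \left(0 - 4092\right) \left(48423 + 169\right) = \left(-4092\right) 48592 = -198838464$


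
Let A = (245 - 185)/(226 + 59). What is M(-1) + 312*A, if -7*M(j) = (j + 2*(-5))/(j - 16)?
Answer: 148303/2261 ≈ 65.592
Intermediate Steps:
M(j) = -(-10 + j)/(7*(-16 + j)) (M(j) = -(j + 2*(-5))/(7*(j - 16)) = -(j - 10)/(7*(-16 + j)) = -(-10 + j)/(7*(-16 + j)))
A = 4/19 (A = 60/285 = 60*(1/285) = 4/19 ≈ 0.21053)
M(-1) + 312*A = (10 - 1*(-1))/(7*(-16 - 1)) + 312*(4/19) = (⅐)*(10 + 1)/(-17) + 1248/19 = (⅐)*(-1/17)*11 + 1248/19 = -11/119 + 1248/19 = 148303/2261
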